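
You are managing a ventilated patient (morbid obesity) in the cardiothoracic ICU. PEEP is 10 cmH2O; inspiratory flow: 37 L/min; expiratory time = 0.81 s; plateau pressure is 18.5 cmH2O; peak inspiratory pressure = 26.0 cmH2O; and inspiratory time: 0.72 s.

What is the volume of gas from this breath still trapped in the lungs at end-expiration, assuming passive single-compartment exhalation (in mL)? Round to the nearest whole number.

124

Flow: 37 L/min ÷ 60 = 0.6167 L/s.
Vt = flow × Ti = 0.6167 L/s × 0.72 s × 1000 mL/L = 444.02 mL.
R = (PIP − Pplat)/V̇ = (26.0 − 18.5) / 0.6167 = 7.5/0.6167 = 12.162 cmH2O·s/L.
C = Vt/(Pplat − PEEP) = 444.02 / (18.5 − 10) = 444.02/8.5 = 52.238 mL/cmH2O.
τ = R × C = 12.162 × 0.05224 L/cmH2O = 0.6353 s.
Fraction remaining = e^(−Te/τ) = e^(−0.81/0.6353) = 0.2794.
Trapped volume = 444.02 × 0.2794 = 124.06 mL.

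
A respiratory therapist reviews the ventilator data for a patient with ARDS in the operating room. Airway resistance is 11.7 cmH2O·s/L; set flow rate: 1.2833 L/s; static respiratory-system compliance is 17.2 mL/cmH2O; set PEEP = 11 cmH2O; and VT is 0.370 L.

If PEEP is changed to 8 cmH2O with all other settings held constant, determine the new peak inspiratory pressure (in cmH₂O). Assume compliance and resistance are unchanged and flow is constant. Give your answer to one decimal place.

PIP = Vt/C + R·V̇ + PEEP (constant-flow equation of motion).
Only the baseline term changes: ΔPIP = ΔPEEP = 8 − 11 = -3.0 cmH2O.
Original PIP = 370/17.2 + 11.7×1.2833 + 11 = 47.526 cmH2O; new PIP = 47.526 + (-3.0) = 44.526 cmH2O.

44.5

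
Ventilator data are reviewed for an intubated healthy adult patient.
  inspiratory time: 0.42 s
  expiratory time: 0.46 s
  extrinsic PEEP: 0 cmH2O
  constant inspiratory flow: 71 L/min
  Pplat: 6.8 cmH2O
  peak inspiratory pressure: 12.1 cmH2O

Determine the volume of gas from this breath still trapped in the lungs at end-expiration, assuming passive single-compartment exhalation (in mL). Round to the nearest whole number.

122

Flow: 71 L/min ÷ 60 = 1.1833 L/s.
Vt = flow × Ti = 1.1833 L/s × 0.42 s × 1000 mL/L = 496.99 mL.
R = (PIP − Pplat)/V̇ = (12.1 − 6.8) / 1.1833 = 5.3/1.1833 = 4.479 cmH2O·s/L.
C = Vt/(Pplat − PEEP) = 496.99 / (6.8 − 0) = 496.99/6.8 = 73.087 mL/cmH2O.
τ = R × C = 4.479 × 0.07309 L/cmH2O = 0.3274 s.
Fraction remaining = e^(−Te/τ) = e^(−0.46/0.3274) = 0.2454.
Trapped volume = 496.99 × 0.2454 = 121.96 mL.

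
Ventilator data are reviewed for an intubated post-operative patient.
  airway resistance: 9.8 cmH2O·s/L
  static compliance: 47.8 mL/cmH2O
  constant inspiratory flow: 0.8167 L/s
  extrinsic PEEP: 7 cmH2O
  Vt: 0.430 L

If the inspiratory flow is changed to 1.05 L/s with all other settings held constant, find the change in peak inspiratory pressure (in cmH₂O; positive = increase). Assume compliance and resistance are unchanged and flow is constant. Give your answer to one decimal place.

PIP = Vt/C + R·V̇ + PEEP (constant-flow equation of motion).
Only the resistive term changes: ΔPIP = R × ΔV̇ = 9.8 × (1.05 − 0.8167) = 9.8 × 0.2333 = 2.286 cmH2O.

2.3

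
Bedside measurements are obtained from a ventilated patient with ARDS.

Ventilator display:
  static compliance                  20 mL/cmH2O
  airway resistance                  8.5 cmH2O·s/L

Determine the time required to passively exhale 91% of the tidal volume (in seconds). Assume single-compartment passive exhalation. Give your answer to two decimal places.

τ = R × C = 8.5 × 20 mL/cmH2O = 8.5 × 0.020 L/cmH2O = 0.17 s.
Exhaled fraction f = 1 − e^(−t/τ) → t = −τ·ln(1 − f) = −0.17·ln(0.09) = 0.4094 s.

0.41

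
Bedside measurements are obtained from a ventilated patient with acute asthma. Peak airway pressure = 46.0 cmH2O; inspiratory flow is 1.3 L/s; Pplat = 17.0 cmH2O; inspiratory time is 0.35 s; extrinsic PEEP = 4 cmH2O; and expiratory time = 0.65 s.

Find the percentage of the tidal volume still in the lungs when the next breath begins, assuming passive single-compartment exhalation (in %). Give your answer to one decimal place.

Vt = flow × Ti = 1.3 L/s × 0.35 s × 1000 mL/L = 455.0 mL.
R = (PIP − Pplat)/V̇ = (46.0 − 17.0) / 1.3 = 29.0/1.3 = 22.308 cmH2O·s/L.
C = Vt/(Pplat − PEEP) = 455.0 / (17.0 − 4) = 455.0/13.0 = 35.0 mL/cmH2O.
τ = R × C = 22.308 × 0.035 L/cmH2O = 0.7808 s.
Fraction remaining at end-expiration = e^(−Te/τ) = e^(−0.65/0.7808) = 0.435 → 43.5%.

43.5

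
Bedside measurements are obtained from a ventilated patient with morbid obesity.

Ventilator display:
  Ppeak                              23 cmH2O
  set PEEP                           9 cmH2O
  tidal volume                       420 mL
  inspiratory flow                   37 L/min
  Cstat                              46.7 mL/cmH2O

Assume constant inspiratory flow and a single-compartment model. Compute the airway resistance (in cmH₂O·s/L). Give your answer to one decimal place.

8.1

Flow: 37 L/min ÷ 60 = 0.6167 L/s.
Equation of motion (constant flow): PIP = Vt/C + R·V̇ + PEEP.
R·V̇ = PIP − Vt/C − PEEP = 23 − 420/46.7 − 9 = 23 − 8.994 − 9 = 5.006 cmH2O.
R = 5.006 / 0.6167 = 8.117 cmH2O·s/L.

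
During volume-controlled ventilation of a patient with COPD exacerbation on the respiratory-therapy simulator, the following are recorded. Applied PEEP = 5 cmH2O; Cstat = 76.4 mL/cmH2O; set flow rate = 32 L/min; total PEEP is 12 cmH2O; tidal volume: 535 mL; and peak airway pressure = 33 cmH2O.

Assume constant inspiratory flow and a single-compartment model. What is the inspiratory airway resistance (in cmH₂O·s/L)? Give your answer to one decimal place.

Flow: 32 L/min ÷ 60 = 0.5333 L/s.
Total PEEP = 12 cmH2O (set 5 + intrinsic 7); this is the baseline alveolar pressure.
Equation of motion (constant flow): PIP = Vt/C + R·V̇ + PEEP.
R·V̇ = PIP − Vt/C − PEEP = 33 − 535/76.4 − 12 = 33 − 7.003 − 12 = 13.997 cmH2O.
R = 13.997 / 0.5333 = 26.246 cmH2O·s/L.

26.2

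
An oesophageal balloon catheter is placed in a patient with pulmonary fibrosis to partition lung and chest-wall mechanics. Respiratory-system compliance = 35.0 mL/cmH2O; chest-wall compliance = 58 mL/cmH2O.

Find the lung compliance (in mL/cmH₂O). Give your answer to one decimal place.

1/CL = 1/Crs − 1/Ccw.
1/CL = 1/35.0 − 1/58 = 0.01133.
CL = 88.261 mL/cmH2O.

88.3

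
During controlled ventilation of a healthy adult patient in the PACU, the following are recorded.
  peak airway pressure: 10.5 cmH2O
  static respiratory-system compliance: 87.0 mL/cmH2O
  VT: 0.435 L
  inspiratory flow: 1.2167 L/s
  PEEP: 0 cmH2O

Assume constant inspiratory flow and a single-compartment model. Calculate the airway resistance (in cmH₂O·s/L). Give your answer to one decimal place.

Equation of motion (constant flow): PIP = Vt/C + R·V̇ + PEEP.
R·V̇ = PIP − Vt/C − PEEP = 10.5 − 435/87.0 − 0 = 10.5 − 5.0 − 0 = 5.5 cmH2O.
R = 5.5 / 1.2167 = 4.52 cmH2O·s/L.

4.5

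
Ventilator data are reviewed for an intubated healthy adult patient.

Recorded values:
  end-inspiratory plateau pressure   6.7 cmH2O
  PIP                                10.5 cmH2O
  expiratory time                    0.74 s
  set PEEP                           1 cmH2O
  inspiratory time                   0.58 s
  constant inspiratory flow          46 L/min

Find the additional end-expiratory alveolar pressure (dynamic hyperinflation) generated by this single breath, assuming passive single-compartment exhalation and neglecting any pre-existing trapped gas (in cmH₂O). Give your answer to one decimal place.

Flow: 46 L/min ÷ 60 = 0.7667 L/s.
Vt = flow × Ti = 0.7667 L/s × 0.58 s × 1000 mL/L = 444.69 mL.
R = (PIP − Pplat)/V̇ = (10.5 − 6.7) / 0.7667 = 3.8/0.7667 = 4.956 cmH2O·s/L.
C = Vt/(Pplat − PEEP) = 444.69 / (6.7 − 1) = 444.69/5.7 = 78.016 mL/cmH2O.
τ = R × C = 4.956 × 0.07802 L/cmH2O = 0.3867 s.
Fraction remaining = e^(−Te/τ) = e^(−0.74/0.3867) = 0.1475; trapped volume = 444.69 × 0.1475 = 65.592 mL.
Additional alveolar pressure from trapping ≈ V_trapped / C = 65.592 / 78.016 = 0.8408 cmH2O.

0.8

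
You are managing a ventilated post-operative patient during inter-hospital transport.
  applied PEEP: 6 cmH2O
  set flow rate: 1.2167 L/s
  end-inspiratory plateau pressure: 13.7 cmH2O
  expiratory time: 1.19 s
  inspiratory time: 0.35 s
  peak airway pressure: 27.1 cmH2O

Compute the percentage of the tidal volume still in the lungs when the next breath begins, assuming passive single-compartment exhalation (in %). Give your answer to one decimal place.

Vt = flow × Ti = 1.2167 L/s × 0.35 s × 1000 mL/L = 425.85 mL.
R = (PIP − Pplat)/V̇ = (27.1 − 13.7) / 1.2167 = 13.4/1.2167 = 11.013 cmH2O·s/L.
C = Vt/(Pplat − PEEP) = 425.85 / (13.7 − 6) = 425.85/7.7 = 55.305 mL/cmH2O.
τ = R × C = 11.013 × 0.05531 L/cmH2O = 0.6091 s.
Fraction remaining at end-expiration = e^(−Te/τ) = e^(−1.19/0.6091) = 0.1417 → 14.17%.

14.2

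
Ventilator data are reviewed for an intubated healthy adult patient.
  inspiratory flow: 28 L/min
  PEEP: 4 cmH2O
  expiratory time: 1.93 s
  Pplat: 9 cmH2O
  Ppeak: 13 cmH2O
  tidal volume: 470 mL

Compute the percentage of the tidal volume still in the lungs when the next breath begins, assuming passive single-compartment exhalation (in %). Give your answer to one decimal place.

9.1

Flow: 28 L/min ÷ 60 = 0.4667 L/s.
R = (PIP − Pplat)/V̇ = (13 − 9) / 0.4667 = 4.0/0.4667 = 8.571 cmH2O·s/L.
C = Vt/(Pplat − PEEP) = 470.0 / (9 − 4) = 470.0/5.0 = 94.0 mL/cmH2O.
τ = R × C = 8.571 × 0.094 L/cmH2O = 0.8057 s.
Fraction remaining at end-expiration = e^(−Te/τ) = e^(−1.93/0.8057) = 0.09113 → 9.113%.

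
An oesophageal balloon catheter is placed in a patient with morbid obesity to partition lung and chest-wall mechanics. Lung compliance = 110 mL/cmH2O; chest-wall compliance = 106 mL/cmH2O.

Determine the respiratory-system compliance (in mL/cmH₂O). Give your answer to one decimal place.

54.0

Lung and chest wall are elastances in series: 1/Crs = 1/CL + 1/Ccw.
1/Crs = 1/110 + 1/106 = 0.01852.
Crs = 53.996 mL/cmH2O.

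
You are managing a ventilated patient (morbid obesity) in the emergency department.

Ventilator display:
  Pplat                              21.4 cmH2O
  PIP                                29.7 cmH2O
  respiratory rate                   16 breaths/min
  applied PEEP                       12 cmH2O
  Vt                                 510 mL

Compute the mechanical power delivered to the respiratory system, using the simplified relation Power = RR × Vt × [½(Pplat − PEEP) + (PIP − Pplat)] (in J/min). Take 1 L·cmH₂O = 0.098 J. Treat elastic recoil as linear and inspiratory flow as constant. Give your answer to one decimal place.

10.4

Per-breath work = Vt × [½(Pplat−PEEP) + (PIP−Pplat)] = 0.510 × [0.5×9.4 + 8.3] = 0.510 × 13.0 = 6.63 L·cmH2O.
Power = 16 × 6.63 = 106.08 L·cmH2O/min.
× 0.098 J/(L·cmH2O) → 10.396 J/min.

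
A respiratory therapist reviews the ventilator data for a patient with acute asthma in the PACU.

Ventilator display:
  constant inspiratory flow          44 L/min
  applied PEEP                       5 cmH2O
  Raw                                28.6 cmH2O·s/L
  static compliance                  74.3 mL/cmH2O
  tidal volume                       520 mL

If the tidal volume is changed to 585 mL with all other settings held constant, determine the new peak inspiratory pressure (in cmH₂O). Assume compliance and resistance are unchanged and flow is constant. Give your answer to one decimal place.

33.8

Flow: 44 L/min ÷ 60 = 0.7333 L/s.
PIP = Vt/C + R·V̇ + PEEP (constant-flow equation of motion).
Only the elastic term changes: ΔPIP = ΔVt / C = (585 − 520) / 74.3 = 0.8748 cmH2O.
Original PIP = 520/74.3 + 28.6×0.7333 + 5 = 32.971 cmH2O; new PIP = 32.971 + (0.8748) = 33.846 cmH2O.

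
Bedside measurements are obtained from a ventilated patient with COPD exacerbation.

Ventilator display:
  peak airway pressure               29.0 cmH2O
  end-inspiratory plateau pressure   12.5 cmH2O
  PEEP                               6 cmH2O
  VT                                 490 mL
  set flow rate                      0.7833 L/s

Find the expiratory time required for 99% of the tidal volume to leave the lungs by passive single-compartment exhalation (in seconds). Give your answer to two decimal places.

7.31

R = (PIP − Pplat)/V̇ = (29.0 − 12.5) / 0.7833 = 16.5/0.7833 = 21.065 cmH2O·s/L.
C = Vt/(Pplat − PEEP) = 490.0 / (12.5 − 6) = 490.0/6.5 = 75.385 mL/cmH2O.
τ = R × C = 21.065 × 0.07539 L/cmH2O = 1.588 s.
t = −τ·ln(1 − 0.99) = −1.588·ln(0.01) = 7.313 s.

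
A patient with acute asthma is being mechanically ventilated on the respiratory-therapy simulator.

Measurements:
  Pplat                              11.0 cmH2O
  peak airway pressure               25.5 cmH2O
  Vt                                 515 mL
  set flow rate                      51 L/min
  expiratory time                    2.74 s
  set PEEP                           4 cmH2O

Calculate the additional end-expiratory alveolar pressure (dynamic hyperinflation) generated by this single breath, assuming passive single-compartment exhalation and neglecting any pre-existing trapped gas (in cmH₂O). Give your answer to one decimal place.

0.8

Flow: 51 L/min ÷ 60 = 0.85 L/s.
R = (PIP − Pplat)/V̇ = (25.5 − 11.0) / 0.85 = 14.5/0.85 = 17.059 cmH2O·s/L.
C = Vt/(Pplat − PEEP) = 515.0 / (11.0 − 4) = 515.0/7.0 = 73.571 mL/cmH2O.
τ = R × C = 17.059 × 0.07357 L/cmH2O = 1.255 s.
Fraction remaining = e^(−Te/τ) = e^(−2.74/1.255) = 0.1127; trapped volume = 515.0 × 0.1127 = 58.041 mL.
Additional alveolar pressure from trapping ≈ V_trapped / C = 58.041 / 73.571 = 0.7889 cmH2O.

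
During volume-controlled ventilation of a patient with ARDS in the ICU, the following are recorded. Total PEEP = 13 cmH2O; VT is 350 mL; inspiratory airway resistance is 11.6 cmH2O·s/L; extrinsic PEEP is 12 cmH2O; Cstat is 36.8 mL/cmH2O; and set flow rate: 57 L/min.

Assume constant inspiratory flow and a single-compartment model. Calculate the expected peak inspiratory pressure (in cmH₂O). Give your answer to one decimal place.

33.5

Flow: 57 L/min ÷ 60 = 0.95 L/s.
Total PEEP = 13 cmH2O (set 12 + intrinsic 1); this is the baseline alveolar pressure.
Equation of motion (constant flow): PIP = Vt/C + R·V̇ + PEEP.
PIP = 350/36.8 + 11.6×0.95 + 13 = 9.511 + 11.02 + 13 = 33.531 cmH2O.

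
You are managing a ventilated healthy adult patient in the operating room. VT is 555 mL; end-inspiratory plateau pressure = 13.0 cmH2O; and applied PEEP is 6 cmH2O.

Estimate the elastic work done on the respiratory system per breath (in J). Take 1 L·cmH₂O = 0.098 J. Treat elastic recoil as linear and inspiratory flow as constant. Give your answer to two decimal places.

0.19

Elastic work ≈ ½ × (Pplat − PEEP) × Vt = 0.5 × (13.0 − 6) × 0.555 L = 0.5 × 7.0 × 0.555 = 1.943 L·cmH2O.
× 0.098 J/(L·cmH2O) → 0.1904 J.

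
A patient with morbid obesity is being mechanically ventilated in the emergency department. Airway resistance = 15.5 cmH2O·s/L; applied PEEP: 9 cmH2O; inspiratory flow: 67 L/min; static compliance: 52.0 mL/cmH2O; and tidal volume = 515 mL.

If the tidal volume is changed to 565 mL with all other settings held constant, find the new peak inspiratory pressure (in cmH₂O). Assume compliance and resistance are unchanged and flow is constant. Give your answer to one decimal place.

37.2

Flow: 67 L/min ÷ 60 = 1.1167 L/s.
PIP = Vt/C + R·V̇ + PEEP (constant-flow equation of motion).
Only the elastic term changes: ΔPIP = ΔVt / C = (565 − 515) / 52.0 = 0.9615 cmH2O.
Original PIP = 515/52.0 + 15.5×1.1167 + 9 = 36.213 cmH2O; new PIP = 36.213 + (0.9615) = 37.175 cmH2O.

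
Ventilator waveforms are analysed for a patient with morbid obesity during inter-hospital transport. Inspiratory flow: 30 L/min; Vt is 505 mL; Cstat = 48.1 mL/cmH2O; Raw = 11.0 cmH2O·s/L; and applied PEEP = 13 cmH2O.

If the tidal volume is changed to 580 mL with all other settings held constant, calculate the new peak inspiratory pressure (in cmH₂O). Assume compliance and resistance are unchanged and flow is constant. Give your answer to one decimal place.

30.6

Flow: 30 L/min ÷ 60 = 0.5 L/s.
PIP = Vt/C + R·V̇ + PEEP (constant-flow equation of motion).
Only the elastic term changes: ΔPIP = ΔVt / C = (580 − 505) / 48.1 = 1.559 cmH2O.
Original PIP = 505/48.1 + 11.0×0.5 + 13 = 28.999 cmH2O; new PIP = 28.999 + (1.559) = 30.558 cmH2O.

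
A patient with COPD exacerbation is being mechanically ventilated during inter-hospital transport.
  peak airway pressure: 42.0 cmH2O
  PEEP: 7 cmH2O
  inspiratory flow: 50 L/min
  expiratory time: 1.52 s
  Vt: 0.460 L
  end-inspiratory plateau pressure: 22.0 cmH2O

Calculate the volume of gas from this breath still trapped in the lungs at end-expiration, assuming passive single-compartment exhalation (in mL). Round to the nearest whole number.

Flow: 50 L/min ÷ 60 = 0.8333 L/s.
R = (PIP − Pplat)/V̇ = (42.0 − 22.0) / 0.8333 = 20.0/0.8333 = 24.001 cmH2O·s/L.
C = Vt/(Pplat − PEEP) = 460.0 / (22.0 − 7) = 460.0/15.0 = 30.667 mL/cmH2O.
τ = R × C = 24.001 × 0.03067 L/cmH2O = 0.7361 s.
Fraction remaining = e^(−Te/τ) = e^(−1.52/0.7361) = 0.1268.
Trapped volume = 460.0 × 0.1268 = 58.328 mL.

58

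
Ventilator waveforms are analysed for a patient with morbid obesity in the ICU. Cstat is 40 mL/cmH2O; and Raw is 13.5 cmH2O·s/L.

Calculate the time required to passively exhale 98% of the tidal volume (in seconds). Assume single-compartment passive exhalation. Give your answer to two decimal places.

2.11

τ = R × C = 13.5 × 40 mL/cmH2O = 13.5 × 0.040 L/cmH2O = 0.54 s.
Exhaled fraction f = 1 − e^(−t/τ) → t = −τ·ln(1 − f) = −0.54·ln(0.02) = 2.112 s.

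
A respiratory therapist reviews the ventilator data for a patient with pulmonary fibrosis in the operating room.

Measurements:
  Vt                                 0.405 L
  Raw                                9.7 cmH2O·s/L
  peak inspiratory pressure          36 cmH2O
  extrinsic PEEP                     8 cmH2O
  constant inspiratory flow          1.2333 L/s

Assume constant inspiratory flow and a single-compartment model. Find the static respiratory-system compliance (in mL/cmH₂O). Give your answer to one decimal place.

Equation of motion (constant flow): PIP = Vt/C + R·V̇ + PEEP.
Vt/C = PIP − R·V̇ − PEEP = 36 − 9.7×1.2333 − 8 = 36 − 11.963 − 8 = 16.037 cmH2O.
C = Vt / 16.037 = 405 / 16.037 = 25.254 mL/cmH2O.

25.3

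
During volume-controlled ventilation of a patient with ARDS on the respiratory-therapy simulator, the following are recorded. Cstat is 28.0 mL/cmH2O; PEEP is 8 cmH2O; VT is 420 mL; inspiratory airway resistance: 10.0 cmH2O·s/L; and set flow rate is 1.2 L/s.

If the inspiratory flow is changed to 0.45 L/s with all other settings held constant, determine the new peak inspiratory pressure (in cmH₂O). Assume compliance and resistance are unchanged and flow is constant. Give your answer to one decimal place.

PIP = Vt/C + R·V̇ + PEEP (constant-flow equation of motion).
Only the resistive term changes: ΔPIP = R × ΔV̇ = 10.0 × (0.45 − 1.2) = 10.0 × -0.75 = -7.5 cmH2O.
Original PIP = 420/28.0 + 10.0×1.2 + 8 = 35.0 cmH2O; new PIP = 35.0 + (-7.5) = 27.5 cmH2O.

27.5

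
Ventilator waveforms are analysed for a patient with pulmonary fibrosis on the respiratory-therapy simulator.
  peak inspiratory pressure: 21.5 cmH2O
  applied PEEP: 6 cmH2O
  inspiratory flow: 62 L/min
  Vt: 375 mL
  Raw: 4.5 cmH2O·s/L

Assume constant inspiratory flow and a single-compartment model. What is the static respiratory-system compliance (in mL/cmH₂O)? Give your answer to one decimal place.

Flow: 62 L/min ÷ 60 = 1.0333 L/s.
Equation of motion (constant flow): PIP = Vt/C + R·V̇ + PEEP.
Vt/C = PIP − R·V̇ − PEEP = 21.5 − 4.5×1.0333 − 6 = 21.5 − 4.65 − 6 = 10.85 cmH2O.
C = Vt / 10.85 = 375 / 10.85 = 34.562 mL/cmH2O.

34.6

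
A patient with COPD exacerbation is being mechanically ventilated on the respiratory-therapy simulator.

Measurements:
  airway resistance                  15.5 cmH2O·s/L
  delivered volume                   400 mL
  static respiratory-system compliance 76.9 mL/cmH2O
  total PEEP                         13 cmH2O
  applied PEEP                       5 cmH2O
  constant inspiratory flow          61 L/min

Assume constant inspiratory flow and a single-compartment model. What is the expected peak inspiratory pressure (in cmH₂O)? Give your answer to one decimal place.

Flow: 61 L/min ÷ 60 = 1.0167 L/s.
Total PEEP = 13 cmH2O (set 5 + intrinsic 8); this is the baseline alveolar pressure.
Equation of motion (constant flow): PIP = Vt/C + R·V̇ + PEEP.
PIP = 400/76.9 + 15.5×1.0167 + 13 = 5.202 + 15.759 + 13 = 33.961 cmH2O.

34.0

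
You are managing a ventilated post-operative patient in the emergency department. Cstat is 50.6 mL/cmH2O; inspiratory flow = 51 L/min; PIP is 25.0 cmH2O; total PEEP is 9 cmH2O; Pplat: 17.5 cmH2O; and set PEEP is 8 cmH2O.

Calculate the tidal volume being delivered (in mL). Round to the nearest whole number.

430

End-expiratory occlusion gives total PEEP = 9 cmH2O (intrinsic PEEP = 9 − 8 = 1). Use total PEEP for the elastic gradient.
Vt = Cstat × (Pplat − PEEPtotal) = 50.6 × (17.5 − 9) = 50.6 × 8.5 = 430.1 mL.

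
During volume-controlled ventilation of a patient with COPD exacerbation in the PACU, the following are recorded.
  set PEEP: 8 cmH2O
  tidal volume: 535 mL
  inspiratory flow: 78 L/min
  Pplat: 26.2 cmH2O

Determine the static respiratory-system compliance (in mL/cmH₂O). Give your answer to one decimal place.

29.4

Cstat = Vt / (Pplat − PEEP) = 535 / (26.2 − 8) = 535 / 18.2 = 29.396 mL/cmH2O.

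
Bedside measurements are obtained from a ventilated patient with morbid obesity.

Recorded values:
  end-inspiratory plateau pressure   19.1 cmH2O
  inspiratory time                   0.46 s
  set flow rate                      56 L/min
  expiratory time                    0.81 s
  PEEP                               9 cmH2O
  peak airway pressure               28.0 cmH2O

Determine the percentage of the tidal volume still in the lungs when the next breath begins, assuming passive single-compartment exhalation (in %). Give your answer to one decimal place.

13.6

Flow: 56 L/min ÷ 60 = 0.9333 L/s.
Vt = flow × Ti = 0.9333 L/s × 0.46 s × 1000 mL/L = 429.32 mL.
R = (PIP − Pplat)/V̇ = (28.0 − 19.1) / 0.9333 = 8.9/0.9333 = 9.536 cmH2O·s/L.
C = Vt/(Pplat − PEEP) = 429.32 / (19.1 − 9) = 429.32/10.1 = 42.507 mL/cmH2O.
τ = R × C = 9.536 × 0.04251 L/cmH2O = 0.4054 s.
Fraction remaining at end-expiration = e^(−Te/τ) = e^(−0.81/0.4054) = 0.1356 → 13.56%.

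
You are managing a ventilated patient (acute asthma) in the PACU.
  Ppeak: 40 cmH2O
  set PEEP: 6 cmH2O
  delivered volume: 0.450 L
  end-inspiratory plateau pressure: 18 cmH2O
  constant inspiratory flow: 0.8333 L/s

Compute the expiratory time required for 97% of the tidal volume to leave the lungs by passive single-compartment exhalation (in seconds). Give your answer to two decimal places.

3.47

R = (PIP − Pplat)/V̇ = (40 − 18) / 0.8333 = 22.0/0.8333 = 26.401 cmH2O·s/L.
C = Vt/(Pplat − PEEP) = 450.0 / (18 − 6) = 450.0/12.0 = 37.5 mL/cmH2O.
τ = R × C = 26.401 × 0.0375 L/cmH2O = 0.99 s.
t = −τ·ln(1 − 0.97) = −0.99·ln(0.03) = 3.471 s.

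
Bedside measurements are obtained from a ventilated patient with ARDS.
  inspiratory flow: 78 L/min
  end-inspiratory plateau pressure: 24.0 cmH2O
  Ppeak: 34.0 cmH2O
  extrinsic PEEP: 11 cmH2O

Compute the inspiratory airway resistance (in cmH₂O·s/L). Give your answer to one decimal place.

Flow: 78 L/min ÷ 60 = 1.3 L/s.
Raw = (PIP − Pplat) / flow = (34.0 − 24.0) / 1.3 = 10.0 / 1.3 = 7.692 cmH2O·s/L.

7.7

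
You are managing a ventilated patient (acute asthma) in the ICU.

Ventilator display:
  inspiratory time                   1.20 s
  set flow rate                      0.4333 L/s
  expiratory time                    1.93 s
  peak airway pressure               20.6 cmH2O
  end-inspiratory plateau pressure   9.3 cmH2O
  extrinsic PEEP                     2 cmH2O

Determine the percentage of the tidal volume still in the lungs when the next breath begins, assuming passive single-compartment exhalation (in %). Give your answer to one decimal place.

35.4

Vt = flow × Ti = 0.4333 L/s × 1.20 s × 1000 mL/L = 519.96 mL.
R = (PIP − Pplat)/V̇ = (20.6 − 9.3) / 0.4333 = 11.3/0.4333 = 26.079 cmH2O·s/L.
C = Vt/(Pplat − PEEP) = 519.96 / (9.3 − 2) = 519.96/7.3 = 71.227 mL/cmH2O.
τ = R × C = 26.079 × 0.07123 L/cmH2O = 1.858 s.
Fraction remaining at end-expiration = e^(−Te/τ) = e^(−1.93/1.858) = 0.3539 → 35.39%.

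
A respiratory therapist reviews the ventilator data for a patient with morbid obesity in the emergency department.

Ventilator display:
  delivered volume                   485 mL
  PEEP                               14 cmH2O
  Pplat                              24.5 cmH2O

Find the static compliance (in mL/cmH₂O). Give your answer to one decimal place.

Cstat = Vt / (Pplat − PEEP) = 485 / (24.5 − 14) = 485 / 10.5 = 46.19 mL/cmH2O.

46.2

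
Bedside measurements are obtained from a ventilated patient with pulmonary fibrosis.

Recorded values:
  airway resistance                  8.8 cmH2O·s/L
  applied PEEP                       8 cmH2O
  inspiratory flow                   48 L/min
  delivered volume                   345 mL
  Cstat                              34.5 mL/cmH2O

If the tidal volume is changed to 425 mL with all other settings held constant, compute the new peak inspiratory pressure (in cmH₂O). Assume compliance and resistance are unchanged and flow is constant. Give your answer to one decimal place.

Flow: 48 L/min ÷ 60 = 0.8 L/s.
PIP = Vt/C + R·V̇ + PEEP (constant-flow equation of motion).
Only the elastic term changes: ΔPIP = ΔVt / C = (425 − 345) / 34.5 = 2.319 cmH2O.
Original PIP = 345/34.5 + 8.8×0.8 + 8 = 25.04 cmH2O; new PIP = 25.04 + (2.319) = 27.359 cmH2O.

27.4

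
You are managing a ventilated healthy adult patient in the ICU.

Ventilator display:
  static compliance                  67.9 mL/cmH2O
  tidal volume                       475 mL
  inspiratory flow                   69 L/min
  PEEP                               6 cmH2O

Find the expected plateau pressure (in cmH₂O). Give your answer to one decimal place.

13.0

Pplat = PEEP + Vt / Cstat = 6 + 475 / 67.9 = 6 + 6.996 = 12.996 cmH2O.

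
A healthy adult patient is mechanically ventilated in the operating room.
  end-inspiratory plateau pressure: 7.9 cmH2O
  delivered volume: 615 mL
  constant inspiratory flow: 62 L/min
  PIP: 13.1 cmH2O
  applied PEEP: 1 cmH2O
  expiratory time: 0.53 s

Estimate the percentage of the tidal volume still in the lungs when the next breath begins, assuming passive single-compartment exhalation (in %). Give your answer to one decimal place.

Flow: 62 L/min ÷ 60 = 1.0333 L/s.
R = (PIP − Pplat)/V̇ = (13.1 − 7.9) / 1.0333 = 5.2/1.0333 = 5.032 cmH2O·s/L.
C = Vt/(Pplat − PEEP) = 615.0 / (7.9 − 1) = 615.0/6.9 = 89.13 mL/cmH2O.
τ = R × C = 5.032 × 0.08913 L/cmH2O = 0.4485 s.
Fraction remaining at end-expiration = e^(−Te/τ) = e^(−0.53/0.4485) = 0.3068 → 30.68%.

30.7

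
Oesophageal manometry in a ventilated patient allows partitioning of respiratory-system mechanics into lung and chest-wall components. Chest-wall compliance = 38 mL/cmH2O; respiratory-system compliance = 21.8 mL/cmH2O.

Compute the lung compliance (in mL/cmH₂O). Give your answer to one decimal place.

1/CL = 1/Crs − 1/Ccw.
1/CL = 1/21.8 − 1/38 = 0.01956.
CL = 51.125 mL/cmH2O.

51.1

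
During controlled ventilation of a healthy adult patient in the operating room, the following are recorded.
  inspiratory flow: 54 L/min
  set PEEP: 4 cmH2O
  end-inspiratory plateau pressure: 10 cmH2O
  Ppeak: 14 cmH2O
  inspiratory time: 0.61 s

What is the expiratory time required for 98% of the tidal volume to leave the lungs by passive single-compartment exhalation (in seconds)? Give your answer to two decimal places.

Flow: 54 L/min ÷ 60 = 0.9 L/s.
Vt = flow × Ti = 0.9 L/s × 0.61 s × 1000 mL/L = 549.0 mL.
R = (PIP − Pplat)/V̇ = (14 − 10) / 0.9 = 4.0/0.9 = 4.444 cmH2O·s/L.
C = Vt/(Pplat − PEEP) = 549.0 / (10 − 4) = 549.0/6.0 = 91.5 mL/cmH2O.
τ = R × C = 4.444 × 0.0915 L/cmH2O = 0.4066 s.
t = −τ·ln(1 − 0.98) = −0.4066·ln(0.02) = 1.591 s.

1.59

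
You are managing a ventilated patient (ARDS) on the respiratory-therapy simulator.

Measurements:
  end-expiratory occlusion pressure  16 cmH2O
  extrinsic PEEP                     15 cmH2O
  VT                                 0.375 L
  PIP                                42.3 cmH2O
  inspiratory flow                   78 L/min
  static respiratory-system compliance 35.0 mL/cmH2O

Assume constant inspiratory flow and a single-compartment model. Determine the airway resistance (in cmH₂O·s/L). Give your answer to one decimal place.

Flow: 78 L/min ÷ 60 = 1.3 L/s.
Total PEEP = 16 cmH2O (set 15 + intrinsic 1); this is the baseline alveolar pressure.
Equation of motion (constant flow): PIP = Vt/C + R·V̇ + PEEP.
R·V̇ = PIP − Vt/C − PEEP = 42.3 − 375/35.0 − 16 = 42.3 − 10.714 − 16 = 15.586 cmH2O.
R = 15.586 / 1.3 = 11.989 cmH2O·s/L.

12.0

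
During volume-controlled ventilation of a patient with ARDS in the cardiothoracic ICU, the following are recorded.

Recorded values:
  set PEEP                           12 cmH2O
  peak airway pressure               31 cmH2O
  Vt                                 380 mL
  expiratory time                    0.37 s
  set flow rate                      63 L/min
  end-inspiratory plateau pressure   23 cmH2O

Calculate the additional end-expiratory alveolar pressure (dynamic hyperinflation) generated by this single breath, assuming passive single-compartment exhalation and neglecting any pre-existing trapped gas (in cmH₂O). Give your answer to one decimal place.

2.7

Flow: 63 L/min ÷ 60 = 1.05 L/s.
R = (PIP − Pplat)/V̇ = (31 − 23) / 1.05 = 8.0/1.05 = 7.619 cmH2O·s/L.
C = Vt/(Pplat − PEEP) = 380.0 / (23 − 12) = 380.0/11.0 = 34.545 mL/cmH2O.
τ = R × C = 7.619 × 0.03455 L/cmH2O = 0.2632 s.
Fraction remaining = e^(−Te/τ) = e^(−0.37/0.2632) = 0.2452; trapped volume = 380.0 × 0.2452 = 93.176 mL.
Additional alveolar pressure from trapping ≈ V_trapped / C = 93.176 / 34.545 = 2.697 cmH2O.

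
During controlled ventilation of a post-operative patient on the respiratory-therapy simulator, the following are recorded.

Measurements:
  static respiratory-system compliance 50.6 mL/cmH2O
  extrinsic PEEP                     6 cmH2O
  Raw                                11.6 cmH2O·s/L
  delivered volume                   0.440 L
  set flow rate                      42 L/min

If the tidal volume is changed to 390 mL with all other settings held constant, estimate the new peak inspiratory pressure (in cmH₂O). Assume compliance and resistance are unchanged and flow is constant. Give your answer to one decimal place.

Flow: 42 L/min ÷ 60 = 0.7 L/s.
PIP = Vt/C + R·V̇ + PEEP (constant-flow equation of motion).
Only the elastic term changes: ΔPIP = ΔVt / C = (390 − 440) / 50.6 = -0.9881 cmH2O.
Original PIP = 440/50.6 + 11.6×0.7 + 6 = 22.816 cmH2O; new PIP = 22.816 + (-0.9881) = 21.828 cmH2O.

21.8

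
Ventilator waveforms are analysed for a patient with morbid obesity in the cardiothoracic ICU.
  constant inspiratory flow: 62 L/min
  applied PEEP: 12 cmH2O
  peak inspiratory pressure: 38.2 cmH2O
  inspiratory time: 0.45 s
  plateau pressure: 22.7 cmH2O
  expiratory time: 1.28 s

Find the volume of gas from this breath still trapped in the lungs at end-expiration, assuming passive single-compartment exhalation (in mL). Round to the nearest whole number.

65

Flow: 62 L/min ÷ 60 = 1.0333 L/s.
Vt = flow × Ti = 1.0333 L/s × 0.45 s × 1000 mL/L = 464.99 mL.
R = (PIP − Pplat)/V̇ = (38.2 − 22.7) / 1.0333 = 15.5/1.0333 = 15.0 cmH2O·s/L.
C = Vt/(Pplat − PEEP) = 464.99 / (22.7 − 12) = 464.99/10.7 = 43.457 mL/cmH2O.
τ = R × C = 15.0 × 0.04346 L/cmH2O = 0.6519 s.
Fraction remaining = e^(−Te/τ) = e^(−1.28/0.6519) = 0.1404.
Trapped volume = 464.99 × 0.1404 = 65.285 mL.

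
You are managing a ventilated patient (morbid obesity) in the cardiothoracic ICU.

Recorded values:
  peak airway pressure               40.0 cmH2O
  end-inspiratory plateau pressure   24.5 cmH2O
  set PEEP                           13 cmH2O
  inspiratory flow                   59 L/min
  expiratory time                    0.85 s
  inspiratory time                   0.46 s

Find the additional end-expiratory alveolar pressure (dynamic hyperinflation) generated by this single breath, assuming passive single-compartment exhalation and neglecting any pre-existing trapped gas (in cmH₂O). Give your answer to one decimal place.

2.9

Flow: 59 L/min ÷ 60 = 0.9833 L/s.
Vt = flow × Ti = 0.9833 L/s × 0.46 s × 1000 mL/L = 452.32 mL.
R = (PIP − Pplat)/V̇ = (40.0 − 24.5) / 0.9833 = 15.5/0.9833 = 15.763 cmH2O·s/L.
C = Vt/(Pplat − PEEP) = 452.32 / (24.5 − 13) = 452.32/11.5 = 39.332 mL/cmH2O.
τ = R × C = 15.763 × 0.03933 L/cmH2O = 0.62 s.
Fraction remaining = e^(−Te/τ) = e^(−0.85/0.62) = 0.2539; trapped volume = 452.32 × 0.2539 = 114.84 mL.
Additional alveolar pressure from trapping ≈ V_trapped / C = 114.84 / 39.332 = 2.92 cmH2O.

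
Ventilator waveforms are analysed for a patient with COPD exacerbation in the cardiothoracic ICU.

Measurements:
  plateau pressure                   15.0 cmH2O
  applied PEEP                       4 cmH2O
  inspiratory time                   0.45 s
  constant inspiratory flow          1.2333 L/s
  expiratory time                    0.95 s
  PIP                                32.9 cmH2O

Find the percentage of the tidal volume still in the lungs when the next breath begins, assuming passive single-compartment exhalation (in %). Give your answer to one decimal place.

Vt = flow × Ti = 1.2333 L/s × 0.45 s × 1000 mL/L = 554.99 mL.
R = (PIP − Pplat)/V̇ = (32.9 − 15.0) / 1.2333 = 17.9/1.2333 = 14.514 cmH2O·s/L.
C = Vt/(Pplat − PEEP) = 554.99 / (15.0 − 4) = 554.99/11.0 = 50.454 mL/cmH2O.
τ = R × C = 14.514 × 0.05045 L/cmH2O = 0.7322 s.
Fraction remaining at end-expiration = e^(−Te/τ) = e^(−0.95/0.7322) = 0.2732 → 27.32%.

27.3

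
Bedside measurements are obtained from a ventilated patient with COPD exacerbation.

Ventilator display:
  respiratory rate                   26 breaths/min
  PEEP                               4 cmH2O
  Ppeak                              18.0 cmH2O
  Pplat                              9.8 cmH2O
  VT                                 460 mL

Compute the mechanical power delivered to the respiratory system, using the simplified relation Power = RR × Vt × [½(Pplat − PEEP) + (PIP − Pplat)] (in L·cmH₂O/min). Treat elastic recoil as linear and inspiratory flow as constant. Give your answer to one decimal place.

Per-breath work = Vt × [½(Pplat−PEEP) + (PIP−Pplat)] = 0.460 × [0.5×5.8 + 8.2] = 0.460 × 11.1 = 5.106 L·cmH2O.
Power = 26 × 5.106 = 132.76 L·cmH2O/min.

132.8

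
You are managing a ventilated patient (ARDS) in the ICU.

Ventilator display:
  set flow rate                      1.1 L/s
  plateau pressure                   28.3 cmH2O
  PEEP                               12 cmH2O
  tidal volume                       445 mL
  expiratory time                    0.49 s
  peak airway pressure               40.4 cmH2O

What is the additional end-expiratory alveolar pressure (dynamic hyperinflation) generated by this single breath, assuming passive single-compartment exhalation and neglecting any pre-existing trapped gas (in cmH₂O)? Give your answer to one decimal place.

3.2

R = (PIP − Pplat)/V̇ = (40.4 − 28.3) / 1.1 = 12.1/1.1 = 11.0 cmH2O·s/L.
C = Vt/(Pplat − PEEP) = 445.0 / (28.3 − 12) = 445.0/16.3 = 27.301 mL/cmH2O.
τ = R × C = 11.0 × 0.0273 L/cmH2O = 0.3003 s.
Fraction remaining = e^(−Te/τ) = e^(−0.49/0.3003) = 0.1956; trapped volume = 445.0 × 0.1956 = 87.042 mL.
Additional alveolar pressure from trapping ≈ V_trapped / C = 87.042 / 27.301 = 3.188 cmH2O.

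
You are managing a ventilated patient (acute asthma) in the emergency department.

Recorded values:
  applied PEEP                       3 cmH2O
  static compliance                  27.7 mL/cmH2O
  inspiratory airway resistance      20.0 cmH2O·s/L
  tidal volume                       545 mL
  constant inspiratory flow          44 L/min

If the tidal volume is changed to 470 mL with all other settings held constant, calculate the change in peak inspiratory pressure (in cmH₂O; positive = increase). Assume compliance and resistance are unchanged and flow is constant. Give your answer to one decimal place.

-2.7

PIP = Vt/C + R·V̇ + PEEP (constant-flow equation of motion).
Only the elastic term changes: ΔPIP = ΔVt / C = (470 − 545) / 27.7 = -2.708 cmH2O.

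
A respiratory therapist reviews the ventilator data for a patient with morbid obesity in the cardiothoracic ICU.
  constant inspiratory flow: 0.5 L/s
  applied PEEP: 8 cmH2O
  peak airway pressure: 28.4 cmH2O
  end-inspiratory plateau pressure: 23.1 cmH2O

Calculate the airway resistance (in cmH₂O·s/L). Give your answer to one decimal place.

10.6

Raw = (PIP − Pplat) / flow = (28.4 − 23.1) / 0.5 = 5.3 / 0.5 = 10.6 cmH2O·s/L.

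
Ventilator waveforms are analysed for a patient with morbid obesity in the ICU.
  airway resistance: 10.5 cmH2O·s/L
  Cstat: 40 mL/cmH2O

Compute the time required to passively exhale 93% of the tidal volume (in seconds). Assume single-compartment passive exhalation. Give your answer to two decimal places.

τ = R × C = 10.5 × 40 mL/cmH2O = 10.5 × 0.040 L/cmH2O = 0.42 s.
Exhaled fraction f = 1 − e^(−t/τ) → t = −τ·ln(1 − f) = −0.42·ln(0.07) = 1.117 s.

1.12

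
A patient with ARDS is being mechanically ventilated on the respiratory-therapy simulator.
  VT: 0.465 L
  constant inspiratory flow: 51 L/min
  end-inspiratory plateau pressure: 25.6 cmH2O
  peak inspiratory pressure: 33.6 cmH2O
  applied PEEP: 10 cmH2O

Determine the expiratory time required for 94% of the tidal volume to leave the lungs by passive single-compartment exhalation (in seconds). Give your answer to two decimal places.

Flow: 51 L/min ÷ 60 = 0.85 L/s.
R = (PIP − Pplat)/V̇ = (33.6 − 25.6) / 0.85 = 8.0/0.85 = 9.412 cmH2O·s/L.
C = Vt/(Pplat − PEEP) = 465.0 / (25.6 − 10) = 465.0/15.6 = 29.808 mL/cmH2O.
τ = R × C = 9.412 × 0.02981 L/cmH2O = 0.2806 s.
t = −τ·ln(1 − 0.94) = −0.2806·ln(0.06) = 0.7894 s.

0.79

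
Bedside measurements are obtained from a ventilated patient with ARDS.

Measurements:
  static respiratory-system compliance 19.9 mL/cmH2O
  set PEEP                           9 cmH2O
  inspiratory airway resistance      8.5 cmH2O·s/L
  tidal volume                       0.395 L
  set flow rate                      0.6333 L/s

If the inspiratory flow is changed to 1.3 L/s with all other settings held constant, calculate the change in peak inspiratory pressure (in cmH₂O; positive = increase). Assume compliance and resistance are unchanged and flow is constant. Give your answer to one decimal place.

5.7

PIP = Vt/C + R·V̇ + PEEP (constant-flow equation of motion).
Only the resistive term changes: ΔPIP = R × ΔV̇ = 8.5 × (1.3 − 0.6333) = 8.5 × 0.6667 = 5.667 cmH2O.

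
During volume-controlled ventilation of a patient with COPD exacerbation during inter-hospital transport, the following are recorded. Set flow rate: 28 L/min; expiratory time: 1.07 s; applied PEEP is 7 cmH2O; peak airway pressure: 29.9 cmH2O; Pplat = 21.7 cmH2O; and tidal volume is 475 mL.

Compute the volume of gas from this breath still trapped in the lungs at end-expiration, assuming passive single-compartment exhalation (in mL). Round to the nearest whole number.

72

Flow: 28 L/min ÷ 60 = 0.4667 L/s.
R = (PIP − Pplat)/V̇ = (29.9 − 21.7) / 0.4667 = 8.2/0.4667 = 17.57 cmH2O·s/L.
C = Vt/(Pplat − PEEP) = 475.0 / (21.7 − 7) = 475.0/14.7 = 32.313 mL/cmH2O.
τ = R × C = 17.57 × 0.03231 L/cmH2O = 0.5677 s.
Fraction remaining = e^(−Te/τ) = e^(−1.07/0.5677) = 0.1519.
Trapped volume = 475.0 × 0.1519 = 72.153 mL.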